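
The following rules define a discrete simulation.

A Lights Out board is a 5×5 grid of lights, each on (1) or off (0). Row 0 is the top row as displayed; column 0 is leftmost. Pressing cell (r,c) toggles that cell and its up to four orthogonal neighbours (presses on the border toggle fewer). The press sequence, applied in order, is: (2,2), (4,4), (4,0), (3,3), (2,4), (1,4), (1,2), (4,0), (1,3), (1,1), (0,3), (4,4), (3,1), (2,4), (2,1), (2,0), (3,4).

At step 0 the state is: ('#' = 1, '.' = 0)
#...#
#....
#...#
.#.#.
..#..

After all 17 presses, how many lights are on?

17

step 0: #...#
#....
#...#
.#.#.
..#..
step 1: #...#
#.#..
#####
.###.
..#..
step 2: #...#
#.#..
#####
.####
..###
step 3: #...#
#.#..
#####
#####
#####
step 4: #...#
#.#..
###.#
##...
###.#
step 5: #...#
#.#.#
####.
##..#
###.#
step 6: #....
#.##.
#####
##..#
###.#
step 7: #.#..
##...
##.##
##..#
###.#
step 8: #.#..
##...
##.##
.#..#
..#.#
step 9: #.##.
#####
##..#
.#..#
..#.#
step 10: ####.
...##
#...#
.#..#
..#.#
step 11: ##..#
....#
#...#
.#..#
..#.#
step 12: ##..#
....#
#...#
.#...
..##.
step 13: ##..#
....#
##..#
#.#..
.###.
step 14: ##..#
.....
##.#.
#.#.#
.###.
step 15: ##..#
.#...
..##.
###.#
.###.
step 16: ##..#
##...
####.
.##.#
.###.
step 17: ##..#
##...
#####
.###.
.####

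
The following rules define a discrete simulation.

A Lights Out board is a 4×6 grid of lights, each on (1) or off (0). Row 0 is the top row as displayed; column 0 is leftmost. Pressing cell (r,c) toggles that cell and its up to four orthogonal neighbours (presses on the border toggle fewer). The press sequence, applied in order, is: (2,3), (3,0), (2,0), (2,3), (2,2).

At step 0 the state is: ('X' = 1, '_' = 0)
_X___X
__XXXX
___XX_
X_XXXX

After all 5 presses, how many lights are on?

13

k=0  _X___X
__XXXX
___XX_
X_XXXX
k=1  _X___X
__X_XX
__X___
X_X_XX
k=2  _X___X
__X_XX
X_X___
_XX_XX
k=3  _X___X
X_X_XX
_XX___
XXX_XX
k=4  _X___X
X_XXXX
_X_XX_
XXXXXX
k=5  _X___X
X__XXX
__X_X_
XX_XXX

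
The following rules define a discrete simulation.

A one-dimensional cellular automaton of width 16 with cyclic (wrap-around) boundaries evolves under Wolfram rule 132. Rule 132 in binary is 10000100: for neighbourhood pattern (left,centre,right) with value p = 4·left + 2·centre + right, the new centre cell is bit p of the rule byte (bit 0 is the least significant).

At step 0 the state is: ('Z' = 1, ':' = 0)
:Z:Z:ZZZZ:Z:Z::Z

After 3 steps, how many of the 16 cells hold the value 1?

t=0: :Z:Z:ZZZZ:Z:Z::Z
t=1: :Z:Z::ZZ::Z:Z::Z
t=2: :Z:Z::::::Z:Z::Z
t=3: :Z:Z::::::Z:Z::Z

5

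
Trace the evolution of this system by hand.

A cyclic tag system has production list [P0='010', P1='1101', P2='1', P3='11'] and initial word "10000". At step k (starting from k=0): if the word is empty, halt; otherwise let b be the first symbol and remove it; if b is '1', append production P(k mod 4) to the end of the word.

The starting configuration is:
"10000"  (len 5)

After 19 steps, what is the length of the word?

2

0) "10000"  (len 5)
1) "0000010"  (len 7)
2) "000010"  (len 6)
3) "00010"  (len 5)
4) "0010"  (len 4)
5) "010"  (len 3)
6) "10"  (len 2)
7) "01"  (len 2)
8) "1"  (len 1)
9) "010"  (len 3)
10) "10"  (len 2)
11) "01"  (len 2)
12) "1"  (len 1)
13) "010"  (len 3)
14) "10"  (len 2)
15) "01"  (len 2)
16) "1"  (len 1)
17) "010"  (len 3)
18) "10"  (len 2)
19) "01"  (len 2)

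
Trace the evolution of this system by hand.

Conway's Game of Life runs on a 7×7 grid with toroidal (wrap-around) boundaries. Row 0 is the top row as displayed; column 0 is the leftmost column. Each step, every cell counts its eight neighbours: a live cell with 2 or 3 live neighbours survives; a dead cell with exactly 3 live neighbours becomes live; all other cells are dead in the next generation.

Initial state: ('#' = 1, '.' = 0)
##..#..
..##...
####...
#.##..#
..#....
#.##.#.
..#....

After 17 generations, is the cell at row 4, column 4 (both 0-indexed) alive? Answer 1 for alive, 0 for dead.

[0] ##..#..
..##...
####...
#.##..#
..#....
#.##.#.
..#....
[1] .#.....
....#..
#...#.#
#.....#
#...#..
..##...
#.#.#.#
[2] ##.#.#.
#....#.
#.....#
.#.....
##.#..#
#.#.###
#.#....
[3] #.#.#..
....##.
##....#
.##....
...##..
..#.##.
..#....
[4] .#..##.
...###.
###..##
.###...
.#..##.
..#.##.
..#.##.
[5] ..#...#
...#...
#....##
...#...
.#...#.
.##...#
.##...#
[6] ####...
#....#.
....#.#
#...##.
##.....
.....##
...#.##
[7] ####.#.
#.####.
#...#..
##..##.
##..#..
....##.
.#.#.#.
[8] #....#.
#....#.
#.#....
...###.
##.#...
####.##
##.#.#.
[9] #....#.
#......
.#.#.#.
#..##.#
.......
...#.#.
...#.#.
[10] ....#..
##..#..
.###.#.
#.#####
...#.##
.......
.....#.
[11] ....##.
##..##.
.......
#......
#.##...
....###
.......
[12] ....###
....###
##....#
.#.....
##.###.
...####
......#
[13] #...#..
....#..
.#....#
....##.
##.#...
..##...
#..#...
[14] ...##..
#....#.
....#..
.##.###
.#.#...
#..##..
.####..
[15] .#...#.
...#.#.
##.##..
###.##.
.#....#
#......
.#...#.
[16] ..#..##
##.#.##
#......
....##.
..#..##
##....#
##....#
[17] ..#.#..
.##.##.
##.....
....##.
.#..#..
..#....
..#....

1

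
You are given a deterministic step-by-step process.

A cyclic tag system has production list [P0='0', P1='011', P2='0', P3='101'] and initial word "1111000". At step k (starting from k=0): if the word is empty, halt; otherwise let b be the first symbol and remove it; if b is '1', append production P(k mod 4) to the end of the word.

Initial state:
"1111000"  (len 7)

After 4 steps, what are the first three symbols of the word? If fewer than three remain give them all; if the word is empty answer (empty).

0) "1111000"  (len 7)
1) "1110000"  (len 7)
2) "110000011"  (len 9)
3) "100000110"  (len 9)
4) "00000110101"  (len 11)

000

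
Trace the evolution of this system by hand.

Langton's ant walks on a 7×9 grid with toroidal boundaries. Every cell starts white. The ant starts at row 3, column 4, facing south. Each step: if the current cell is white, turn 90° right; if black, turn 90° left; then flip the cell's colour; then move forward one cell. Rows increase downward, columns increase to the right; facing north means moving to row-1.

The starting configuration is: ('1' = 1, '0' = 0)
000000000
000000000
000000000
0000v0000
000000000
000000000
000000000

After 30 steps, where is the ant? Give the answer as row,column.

t=0: 000000000
000000000
000000000
0000v0000
000000000
000000000
000000000
t=1: 000000000
000000000
000000000
000<10000
000000000
000000000
000000000
t=2: 000000000
000000000
000^00000
000110000
000000000
000000000
000000000
t=3: 000000000
000000000
0001>0000
000110000
000000000
000000000
000000000
t=4: 000000000
000000000
000110000
0001v0000
000000000
000000000
000000000
t=5: 000000000
000000000
000110000
00010>000
000000000
000000000
000000000
t=6: 000000000
000000000
000110000
000101000
00000v000
000000000
000000000
t=7: 000000000
000000000
000110000
000101000
0000<1000
000000000
000000000
t=8: 000000000
000000000
000110000
0001^1000
000011000
000000000
000000000
t=9: 000000000
000000000
000110000
00011>000
000011000
000000000
000000000
t=10: 000000000
000000000
00011^000
000110000
000011000
000000000
000000000
t=11: 000000000
000000000
000111>00
000110000
000011000
000000000
000000000
t=12: 000000000
000000000
000111100
000110v00
000011000
000000000
000000000
t=13: 000000000
000000000
000111100
00011<100
000011000
000000000
000000000
t=14: 000000000
000000000
00011^100
000111100
000011000
000000000
000000000
t=15: 000000000
000000000
0001<0100
000111100
000011000
000000000
000000000
t=16: 000000000
000000000
000100100
0001v1100
000011000
000000000
000000000
t=17: 000000000
000000000
000100100
00010>100
000011000
000000000
000000000
t=18: 000000000
000000000
00010^100
000100100
000011000
000000000
000000000
t=19: 000000000
000000000
000101>00
000100100
000011000
000000000
000000000
t=20: 000000000
000000^00
000101000
000100100
000011000
000000000
000000000
t=21: 000000000
0000001>0
000101000
000100100
000011000
000000000
000000000
t=22: 000000000
000000110
0001010v0
000100100
000011000
000000000
000000000
t=23: 000000000
000000110
000101<10
000100100
000011000
000000000
000000000
t=24: 000000000
000000^10
000101110
000100100
000011000
000000000
000000000
t=25: 000000000
00000<010
000101110
000100100
000011000
000000000
000000000
t=26: 00000^000
000001010
000101110
000100100
000011000
000000000
000000000
t=27: 000001>00
000001010
000101110
000100100
000011000
000000000
000000000
t=28: 000001100
000001v10
000101110
000100100
000011000
000000000
000000000
t=29: 000001100
00000<110
000101110
000100100
000011000
000000000
000000000
t=30: 000001100
000000110
00010v110
000100100
000011000
000000000
000000000

2,5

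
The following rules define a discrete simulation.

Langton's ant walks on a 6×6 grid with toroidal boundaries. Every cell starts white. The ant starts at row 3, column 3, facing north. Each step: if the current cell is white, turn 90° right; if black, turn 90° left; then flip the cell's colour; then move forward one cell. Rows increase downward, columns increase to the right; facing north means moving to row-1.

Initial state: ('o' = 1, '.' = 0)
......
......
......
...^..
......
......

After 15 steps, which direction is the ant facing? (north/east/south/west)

t=0: ......
......
......
...^..
......
......
t=1: ......
......
......
...o>.
......
......
t=2: ......
......
......
...oo.
....v.
......
t=3: ......
......
......
...oo.
...<o.
......
t=4: ......
......
......
...^o.
...oo.
......
t=5: ......
......
......
..<.o.
...oo.
......
t=6: ......
......
..^...
..o.o.
...oo.
......
t=7: ......
......
..o>..
..o.o.
...oo.
......
t=8: ......
......
..oo..
..ovo.
...oo.
......
t=9: ......
......
..oo..
..<oo.
...oo.
......
t=10: ......
......
..oo..
...oo.
..voo.
......
t=11: ......
......
..oo..
...oo.
.<ooo.
......
t=12: ......
......
..oo..
.^.oo.
.oooo.
......
t=13: ......
......
..oo..
.o>oo.
.oooo.
......
t=14: ......
......
..oo..
.oooo.
.ovoo.
......
t=15: ......
......
..oo..
.oooo.
.o.>o.
......

east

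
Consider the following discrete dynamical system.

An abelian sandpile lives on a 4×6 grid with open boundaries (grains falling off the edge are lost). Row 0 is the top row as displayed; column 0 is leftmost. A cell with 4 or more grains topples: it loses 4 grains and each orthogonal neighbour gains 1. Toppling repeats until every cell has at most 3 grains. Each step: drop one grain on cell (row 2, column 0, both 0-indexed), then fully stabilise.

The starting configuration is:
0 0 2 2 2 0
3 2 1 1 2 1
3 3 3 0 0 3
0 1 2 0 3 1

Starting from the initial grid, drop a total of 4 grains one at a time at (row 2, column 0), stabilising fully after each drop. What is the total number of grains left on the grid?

36

gen 0: 0 0 2 2 2 0
3 2 1 1 2 1
3 3 3 0 0 3
0 1 2 0 3 1
gen 1: 1 1 2 2 2 0
1 0 3 1 2 1
2 2 0 1 0 3
1 2 3 0 3 1
gen 2: 1 1 2 2 2 0
1 0 3 1 2 1
3 2 0 1 0 3
1 2 3 0 3 1
gen 3: 1 1 2 2 2 0
2 0 3 1 2 1
0 3 0 1 0 3
2 2 3 0 3 1
gen 4: 1 1 2 2 2 0
2 0 3 1 2 1
1 3 0 1 0 3
2 2 3 0 3 1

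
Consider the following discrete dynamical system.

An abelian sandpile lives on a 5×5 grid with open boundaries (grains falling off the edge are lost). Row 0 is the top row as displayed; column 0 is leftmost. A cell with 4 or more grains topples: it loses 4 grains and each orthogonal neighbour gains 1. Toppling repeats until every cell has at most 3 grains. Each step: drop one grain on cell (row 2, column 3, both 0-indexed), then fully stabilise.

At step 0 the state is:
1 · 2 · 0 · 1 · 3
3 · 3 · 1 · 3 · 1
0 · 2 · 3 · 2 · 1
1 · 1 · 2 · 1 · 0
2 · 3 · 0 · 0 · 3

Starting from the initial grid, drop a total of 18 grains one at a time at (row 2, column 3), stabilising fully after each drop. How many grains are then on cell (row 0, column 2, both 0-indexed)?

t=0: 1 · 2 · 0 · 1 · 3
3 · 3 · 1 · 3 · 1
0 · 2 · 3 · 2 · 1
1 · 1 · 2 · 1 · 0
2 · 3 · 0 · 0 · 3
t=1: 1 · 2 · 0 · 1 · 3
3 · 3 · 1 · 3 · 1
0 · 2 · 3 · 3 · 1
1 · 1 · 2 · 1 · 0
2 · 3 · 0 · 0 · 3
t=2: 1 · 2 · 0 · 2 · 3
3 · 3 · 3 · 0 · 2
0 · 3 · 0 · 2 · 2
1 · 1 · 3 · 2 · 0
2 · 3 · 0 · 0 · 3
t=3: 1 · 2 · 0 · 2 · 3
3 · 3 · 3 · 0 · 2
0 · 3 · 0 · 3 · 2
1 · 1 · 3 · 2 · 0
2 · 3 · 0 · 0 · 3
t=4: 1 · 2 · 0 · 2 · 3
3 · 3 · 3 · 1 · 2
0 · 3 · 1 · 0 · 3
1 · 1 · 3 · 3 · 0
2 · 3 · 0 · 0 · 3
t=5: 1 · 2 · 0 · 2 · 3
3 · 3 · 3 · 1 · 2
0 · 3 · 1 · 1 · 3
1 · 1 · 3 · 3 · 0
2 · 3 · 0 · 0 · 3
t=6: 1 · 2 · 0 · 2 · 3
3 · 3 · 3 · 1 · 2
0 · 3 · 1 · 2 · 3
1 · 1 · 3 · 3 · 0
2 · 3 · 0 · 0 · 3
t=7: 1 · 2 · 0 · 2 · 3
3 · 3 · 3 · 1 · 2
0 · 3 · 1 · 3 · 3
1 · 1 · 3 · 3 · 0
2 · 3 · 0 · 0 · 3
t=8: 1 · 2 · 0 · 2 · 3
3 · 3 · 3 · 2 · 3
0 · 3 · 3 · 2 · 0
1 · 2 · 0 · 1 · 2
2 · 3 · 1 · 1 · 3
t=9: 1 · 2 · 0 · 2 · 3
3 · 3 · 3 · 2 · 3
0 · 3 · 3 · 3 · 0
1 · 2 · 0 · 1 · 2
2 · 3 · 1 · 1 · 3
t=10: 2 · 3 · 2 · 0 · 1
0 · 2 · 2 · 2 · 1
2 · 1 · 2 · 2 · 2
1 · 3 · 1 · 2 · 2
2 · 3 · 1 · 1 · 3
t=11: 2 · 3 · 2 · 0 · 1
0 · 2 · 2 · 2 · 1
2 · 1 · 2 · 3 · 2
1 · 3 · 1 · 2 · 2
2 · 3 · 1 · 1 · 3
t=12: 2 · 3 · 2 · 0 · 1
0 · 2 · 2 · 3 · 1
2 · 1 · 3 · 0 · 3
1 · 3 · 1 · 3 · 2
2 · 3 · 1 · 1 · 3
t=13: 2 · 3 · 2 · 0 · 1
0 · 2 · 2 · 3 · 1
2 · 1 · 3 · 1 · 3
1 · 3 · 1 · 3 · 2
2 · 3 · 1 · 1 · 3
t=14: 2 · 3 · 2 · 0 · 1
0 · 2 · 2 · 3 · 1
2 · 1 · 3 · 2 · 3
1 · 3 · 1 · 3 · 2
2 · 3 · 1 · 1 · 3
t=15: 2 · 3 · 2 · 0 · 1
0 · 2 · 2 · 3 · 1
2 · 1 · 3 · 3 · 3
1 · 3 · 1 · 3 · 2
2 · 3 · 1 · 1 · 3
t=16: 2 · 3 · 3 · 1 · 1
0 · 3 · 0 · 2 · 3
2 · 2 · 2 · 0 · 2
1 · 3 · 3 · 2 · 1
2 · 3 · 1 · 3 · 0
t=17: 2 · 3 · 3 · 1 · 1
0 · 3 · 0 · 2 · 3
2 · 2 · 2 · 1 · 2
1 · 3 · 3 · 2 · 1
2 · 3 · 1 · 3 · 0
t=18: 2 · 3 · 3 · 1 · 1
0 · 3 · 0 · 2 · 3
2 · 2 · 2 · 2 · 2
1 · 3 · 3 · 2 · 1
2 · 3 · 1 · 3 · 0

3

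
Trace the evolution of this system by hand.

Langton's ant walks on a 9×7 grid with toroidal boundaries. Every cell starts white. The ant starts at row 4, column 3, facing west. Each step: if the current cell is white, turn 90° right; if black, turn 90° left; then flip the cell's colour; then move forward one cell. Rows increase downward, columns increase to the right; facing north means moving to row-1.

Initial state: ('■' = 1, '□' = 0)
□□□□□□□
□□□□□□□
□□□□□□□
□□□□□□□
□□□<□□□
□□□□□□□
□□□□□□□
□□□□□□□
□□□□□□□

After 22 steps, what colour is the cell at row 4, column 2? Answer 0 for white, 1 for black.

1

k=0  □□□□□□□
□□□□□□□
□□□□□□□
□□□□□□□
□□□<□□□
□□□□□□□
□□□□□□□
□□□□□□□
□□□□□□□
k=1  □□□□□□□
□□□□□□□
□□□□□□□
□□□^□□□
□□□■□□□
□□□□□□□
□□□□□□□
□□□□□□□
□□□□□□□
k=2  □□□□□□□
□□□□□□□
□□□□□□□
□□□■>□□
□□□■□□□
□□□□□□□
□□□□□□□
□□□□□□□
□□□□□□□
k=3  □□□□□□□
□□□□□□□
□□□□□□□
□□□■■□□
□□□■v□□
□□□□□□□
□□□□□□□
□□□□□□□
□□□□□□□
k=4  □□□□□□□
□□□□□□□
□□□□□□□
□□□■■□□
□□□<■□□
□□□□□□□
□□□□□□□
□□□□□□□
□□□□□□□
k=5  □□□□□□□
□□□□□□□
□□□□□□□
□□□■■□□
□□□□■□□
□□□v□□□
□□□□□□□
□□□□□□□
□□□□□□□
k=6  □□□□□□□
□□□□□□□
□□□□□□□
□□□■■□□
□□□□■□□
□□<■□□□
□□□□□□□
□□□□□□□
□□□□□□□
k=7  □□□□□□□
□□□□□□□
□□□□□□□
□□□■■□□
□□^□■□□
□□■■□□□
□□□□□□□
□□□□□□□
□□□□□□□
k=8  □□□□□□□
□□□□□□□
□□□□□□□
□□□■■□□
□□■>■□□
□□■■□□□
□□□□□□□
□□□□□□□
□□□□□□□
k=9  □□□□□□□
□□□□□□□
□□□□□□□
□□□■■□□
□□■■■□□
□□■v□□□
□□□□□□□
□□□□□□□
□□□□□□□
k=10  □□□□□□□
□□□□□□□
□□□□□□□
□□□■■□□
□□■■■□□
□□■□>□□
□□□□□□□
□□□□□□□
□□□□□□□
k=11  □□□□□□□
□□□□□□□
□□□□□□□
□□□■■□□
□□■■■□□
□□■□■□□
□□□□v□□
□□□□□□□
□□□□□□□
k=12  □□□□□□□
□□□□□□□
□□□□□□□
□□□■■□□
□□■■■□□
□□■□■□□
□□□<■□□
□□□□□□□
□□□□□□□
k=13  □□□□□□□
□□□□□□□
□□□□□□□
□□□■■□□
□□■■■□□
□□■^■□□
□□□■■□□
□□□□□□□
□□□□□□□
k=14  □□□□□□□
□□□□□□□
□□□□□□□
□□□■■□□
□□■■■□□
□□■■>□□
□□□■■□□
□□□□□□□
□□□□□□□
k=15  □□□□□□□
□□□□□□□
□□□□□□□
□□□■■□□
□□■■^□□
□□■■□□□
□□□■■□□
□□□□□□□
□□□□□□□
k=16  □□□□□□□
□□□□□□□
□□□□□□□
□□□■■□□
□□■<□□□
□□■■□□□
□□□■■□□
□□□□□□□
□□□□□□□
k=17  □□□□□□□
□□□□□□□
□□□□□□□
□□□■■□□
□□■□□□□
□□■v□□□
□□□■■□□
□□□□□□□
□□□□□□□
k=18  □□□□□□□
□□□□□□□
□□□□□□□
□□□■■□□
□□■□□□□
□□■□>□□
□□□■■□□
□□□□□□□
□□□□□□□
k=19  □□□□□□□
□□□□□□□
□□□□□□□
□□□■■□□
□□■□□□□
□□■□■□□
□□□■v□□
□□□□□□□
□□□□□□□
k=20  □□□□□□□
□□□□□□□
□□□□□□□
□□□■■□□
□□■□□□□
□□■□■□□
□□□■□>□
□□□□□□□
□□□□□□□
k=21  □□□□□□□
□□□□□□□
□□□□□□□
□□□■■□□
□□■□□□□
□□■□■□□
□□□■□■□
□□□□□v□
□□□□□□□
k=22  □□□□□□□
□□□□□□□
□□□□□□□
□□□■■□□
□□■□□□□
□□■□■□□
□□□■□■□
□□□□<■□
□□□□□□□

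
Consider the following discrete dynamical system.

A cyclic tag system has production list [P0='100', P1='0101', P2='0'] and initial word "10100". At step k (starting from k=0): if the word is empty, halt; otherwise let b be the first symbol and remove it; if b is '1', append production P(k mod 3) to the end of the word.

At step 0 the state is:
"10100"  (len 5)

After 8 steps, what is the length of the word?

2

gen 0: "10100"  (len 5)
gen 1: "0100100"  (len 7)
gen 2: "100100"  (len 6)
gen 3: "001000"  (len 6)
gen 4: "01000"  (len 5)
gen 5: "1000"  (len 4)
gen 6: "0000"  (len 4)
gen 7: "000"  (len 3)
gen 8: "00"  (len 2)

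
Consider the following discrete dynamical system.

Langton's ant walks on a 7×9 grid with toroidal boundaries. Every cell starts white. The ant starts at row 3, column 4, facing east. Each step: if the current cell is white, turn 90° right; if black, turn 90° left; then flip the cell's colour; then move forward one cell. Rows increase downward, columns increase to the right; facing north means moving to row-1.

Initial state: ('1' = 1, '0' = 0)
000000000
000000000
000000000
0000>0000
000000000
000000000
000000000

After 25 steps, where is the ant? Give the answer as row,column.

2,2

step 0: 000000000
000000000
000000000
0000>0000
000000000
000000000
000000000
step 1: 000000000
000000000
000000000
000010000
0000v0000
000000000
000000000
step 2: 000000000
000000000
000000000
000010000
000<10000
000000000
000000000
step 3: 000000000
000000000
000000000
000^10000
000110000
000000000
000000000
step 4: 000000000
000000000
000000000
0001>0000
000110000
000000000
000000000
step 5: 000000000
000000000
0000^0000
000100000
000110000
000000000
000000000
step 6: 000000000
000000000
00001>000
000100000
000110000
000000000
000000000
step 7: 000000000
000000000
000011000
00010v000
000110000
000000000
000000000
step 8: 000000000
000000000
000011000
0001<1000
000110000
000000000
000000000
step 9: 000000000
000000000
0000^1000
000111000
000110000
000000000
000000000
step 10: 000000000
000000000
000<01000
000111000
000110000
000000000
000000000
step 11: 000000000
000^00000
000101000
000111000
000110000
000000000
000000000
step 12: 000000000
0001>0000
000101000
000111000
000110000
000000000
000000000
step 13: 000000000
000110000
0001v1000
000111000
000110000
000000000
000000000
step 14: 000000000
000110000
000<11000
000111000
000110000
000000000
000000000
step 15: 000000000
000110000
000011000
000v11000
000110000
000000000
000000000
step 16: 000000000
000110000
000011000
0000>1000
000110000
000000000
000000000
step 17: 000000000
000110000
0000^1000
000001000
000110000
000000000
000000000
step 18: 000000000
000110000
000<01000
000001000
000110000
000000000
000000000
step 19: 000000000
000^10000
000101000
000001000
000110000
000000000
000000000
step 20: 000000000
00<010000
000101000
000001000
000110000
000000000
000000000
step 21: 00^000000
001010000
000101000
000001000
000110000
000000000
000000000
step 22: 001>00000
001010000
000101000
000001000
000110000
000000000
000000000
step 23: 001100000
001v10000
000101000
000001000
000110000
000000000
000000000
step 24: 001100000
00<110000
000101000
000001000
000110000
000000000
000000000
step 25: 001100000
000110000
00v101000
000001000
000110000
000000000
000000000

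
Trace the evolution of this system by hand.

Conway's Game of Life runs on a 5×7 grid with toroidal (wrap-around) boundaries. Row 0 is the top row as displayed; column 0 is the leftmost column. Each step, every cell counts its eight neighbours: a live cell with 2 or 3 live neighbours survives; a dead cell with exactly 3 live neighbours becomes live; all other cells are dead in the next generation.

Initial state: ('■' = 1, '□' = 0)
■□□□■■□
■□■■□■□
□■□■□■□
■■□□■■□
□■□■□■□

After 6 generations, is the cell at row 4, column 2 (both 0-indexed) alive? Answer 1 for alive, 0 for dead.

0

[0] ■□□□■■□
■□■■□■□
□■□■□■□
■■□□■■□
□■□■□■□
[1] ■□□□□■□
■□■■□■□
□□□■□■□
■■□■□■□
□■■■□□□
[2] ■□□□□□□
□■■■□■□
■□□■□■□
■■□■□□■
□□□■□□□
[3] □■□■■□□
■■■■□□□
□□□■□■□
■■□■□□■
□■■□□□■
[4] □□□□■□□
■■□□□□□
□□□■□□□
□■□■■■■
□□□□■■■
[5] ■□□□■□■
□□□□□□□
□■□■□■■
■□■■□□■
■□□□□□■
[6] ■□□□□■■
□□□□■□□
□■□■■■■
□□■■■□□
□□□■□□□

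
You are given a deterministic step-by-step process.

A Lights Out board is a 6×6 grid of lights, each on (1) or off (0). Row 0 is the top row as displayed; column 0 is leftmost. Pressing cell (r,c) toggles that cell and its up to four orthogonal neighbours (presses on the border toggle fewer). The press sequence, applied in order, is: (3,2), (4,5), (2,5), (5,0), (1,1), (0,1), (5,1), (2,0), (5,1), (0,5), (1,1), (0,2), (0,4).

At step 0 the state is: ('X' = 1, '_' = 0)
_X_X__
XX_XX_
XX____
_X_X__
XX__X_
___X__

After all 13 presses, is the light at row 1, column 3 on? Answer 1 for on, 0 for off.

1

[0] _X_X__
XX_XX_
XX____
_X_X__
XX__X_
___X__
[1] _X_X__
XX_XX_
XXX___
__X___
XXX_X_
___X__
[2] _X_X__
XX_XX_
XXX___
__X__X
XXX__X
___X_X
[3] _X_X__
XX_XXX
XXX_XX
__X___
XXX__X
___X_X
[4] _X_X__
XX_XXX
XXX_XX
__X___
_XX__X
XX_X_X
[5] ___X__
__XXXX
X_X_XX
__X___
_XX__X
XX_X_X
[6] XXXX__
_XXXXX
X_X_XX
__X___
_XX__X
XX_X_X
[7] XXXX__
_XXXXX
X_X_XX
__X___
__X__X
__XX_X
[8] XXXX__
XXXXXX
_XX_XX
X_X___
__X__X
__XX_X
[9] XXXX__
XXXXXX
_XX_XX
X_X___
_XX__X
XX_X_X
[10] XXXXXX
XXXXX_
_XX_XX
X_X___
_XX__X
XX_X_X
[11] X_XXXX
___XX_
__X_XX
X_X___
_XX__X
XX_X_X
[12] XX__XX
__XXX_
__X_XX
X_X___
_XX__X
XX_X_X
[13] XX_X__
__XX__
__X_XX
X_X___
_XX__X
XX_X_X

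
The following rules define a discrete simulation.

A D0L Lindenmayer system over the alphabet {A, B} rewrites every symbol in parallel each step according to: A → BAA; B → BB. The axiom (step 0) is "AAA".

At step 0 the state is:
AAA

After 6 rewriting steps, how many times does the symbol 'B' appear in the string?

576

step 0: AAA
step 1: BAABAABAA
step 2: BBBAABAABBBAABAABBBAABAA
step 3: BBBBBBBAABAABBBAABAABBBBBBBAABAABBBAABAABBBBBBBAABAABBBAABAA
step 4: BBBBBBBBBBBBBBBAABAABBBAABAABBBBBBBAABAABBBAABAABBBBBBBBBB…AABBBAABAABBBBBBBBBBBBBBBAABAABBBAABAABBBBBBBAABAABBBAABAA  (len 144)
step 5: BBBBBBBBBBBBBBBBBBBBBBBBBBBBBBBAABAABBBAABAABBBBBBBAABAABB…AABBBAABAABBBBBBBBBBBBBBBAABAABBBAABAABBBBBBBAABAABBBAABAA  (len 336)
step 6: BBBBBBBBBBBBBBBBBBBBBBBBBBBBBBBBBBBBBBBBBBBBBBBBBBBBBBBBBB…AABBBAABAABBBBBBBBBBBBBBBAABAABBBAABAABBBBBBBAABAABBBAABAA  (len 768)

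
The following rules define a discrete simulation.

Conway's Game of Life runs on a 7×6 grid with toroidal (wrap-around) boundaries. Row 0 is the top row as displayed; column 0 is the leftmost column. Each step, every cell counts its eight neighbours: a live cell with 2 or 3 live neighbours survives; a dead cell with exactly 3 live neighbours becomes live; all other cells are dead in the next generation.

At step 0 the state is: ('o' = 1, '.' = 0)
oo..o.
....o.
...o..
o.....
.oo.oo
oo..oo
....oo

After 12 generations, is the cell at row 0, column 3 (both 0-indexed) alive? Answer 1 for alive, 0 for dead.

step 0: oo..o.
....o.
...o..
o.....
.oo.oo
oo..oo
....oo
step 1: o..oo.
...ooo
......
oooooo
..ooo.
.oo...
...o..
step 2: ..o...
...o.o
.o....
oo...o
......
.o..o.
.o.oo.
step 3: ..o...
..o...
.oo.oo
oo....
.o...o
..ooo.
.o.oo.
step 4: .oo...
..o...
..oo.o
....o.
.o.ooo
oo...o
.o..o.
step 5: .ooo..
......
..ooo.
o.....
.ooo..
.o.o..
.....o
step 6: ..o...
.o..o.
...o..
....o.
oo.o..
oo.oo.
oo.oo.
step 7: o.o.oo
..oo..
...oo.
..ooo.
oo.o..
......
o...o.
step 8: o.o.o.
.oo...
......
.o...o
.o.oo.
oo...o
oo.oo.
step 9: o...o.
.ooo..
ooo...
o.o.o.
.o..o.
......
...oo.
step 10: .o..oo
...o.o
o....o
o.o...
.o.o.o
...oo.
...ooo
step 11: ..o...
......
oo..oo
..o.o.
oo.o.o
o.....
o.o...
step 12: .o....
oo...o
oo.ooo
..o...
oooooo
..o...
......

0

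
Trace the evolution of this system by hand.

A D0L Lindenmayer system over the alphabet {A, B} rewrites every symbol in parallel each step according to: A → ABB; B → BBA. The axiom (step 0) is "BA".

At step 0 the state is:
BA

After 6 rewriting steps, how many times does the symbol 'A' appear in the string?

t=0: BA
t=1: BBAABB
t=2: BBABBAABBABBBBABBA
t=3: BBABBAABBBBABBAABBABBBBABBAABBBBABBABBABBAABBBBABBAABB
t=4: BBABBAABBBBABBAABBABBBBABBABBABBAABBBBABBAABBABBBBABBAABBB…AABBBBABBAABBBBABBAABBABBBBABBABBABBAABBBBABBAABBABBBBABBA  (len 162)
t=5: BBABBAABBBBABBAABBABBBBABBABBABBAABBBBABBAABBABBBBABBAABBB…ABBABBABBAABBBBABBAABBABBBBABBAABBBBABBABBABBAABBBBABBAABB  (len 486)
t=6: BBABBAABBBBABBAABBABBBBABBABBABBAABBBBABBAABBABBBBABBAABBB…AABBBBABBAABBBBABBAABBABBBBABBABBABBAABBBBABBAABBABBBBABBA  (len 1458)

486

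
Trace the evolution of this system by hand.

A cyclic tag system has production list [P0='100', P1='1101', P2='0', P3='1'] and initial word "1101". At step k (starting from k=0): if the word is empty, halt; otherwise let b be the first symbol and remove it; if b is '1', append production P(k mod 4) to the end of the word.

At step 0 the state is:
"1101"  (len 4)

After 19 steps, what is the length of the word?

t=0: "1101"  (len 4)
t=1: "101100"  (len 6)
t=2: "011001101"  (len 9)
t=3: "11001101"  (len 8)
t=4: "10011011"  (len 8)
t=5: "0011011100"  (len 10)
t=6: "011011100"  (len 9)
t=7: "11011100"  (len 8)
t=8: "10111001"  (len 8)
t=9: "0111001100"  (len 10)
t=10: "111001100"  (len 9)
t=11: "110011000"  (len 9)
t=12: "100110001"  (len 9)
t=13: "00110001100"  (len 11)
t=14: "0110001100"  (len 10)
t=15: "110001100"  (len 9)
t=16: "100011001"  (len 9)
t=17: "00011001100"  (len 11)
t=18: "0011001100"  (len 10)
t=19: "011001100"  (len 9)

9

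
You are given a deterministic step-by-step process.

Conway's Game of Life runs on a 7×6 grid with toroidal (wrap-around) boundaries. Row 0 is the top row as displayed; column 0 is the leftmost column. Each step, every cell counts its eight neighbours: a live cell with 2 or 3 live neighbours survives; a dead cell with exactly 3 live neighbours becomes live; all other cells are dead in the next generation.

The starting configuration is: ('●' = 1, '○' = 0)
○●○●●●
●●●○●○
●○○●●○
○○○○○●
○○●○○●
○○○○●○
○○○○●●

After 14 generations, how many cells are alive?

6

0) ○●○●●●
●●●○●○
●○○●●○
○○○○○●
○○●○○●
○○○○●○
○○○○●●
1) ○●○○○○
○○○○○○
●○●●●○
●○○●○●
○○○○●●
○○○●●○
●○○○○○
2) ○○○○○○
○●●●○○
●●●●●○
●●●○○○
●○○○○○
○○○●●○
○○○○○○
3) ○○●○○○
●○○○●○
○○○○●●
○○○○○○
●○●●○●
○○○○○○
○○○○○○
4) ○○○○○○
○○○●●○
○○○○●●
●○○●○○
○○○○○○
○○○○○○
○○○○○○
5) ○○○○○○
○○○●●●
○○○○○●
○○○○●●
○○○○○○
○○○○○○
○○○○○○
6) ○○○○●○
○○○○●●
●○○●○○
○○○○●●
○○○○○○
○○○○○○
○○○○○○
7) ○○○○●●
○○○●●●
●○○●○○
○○○○●●
○○○○○○
○○○○○○
○○○○○○
8) ○○○●○●
●○○●○○
●○○●○○
○○○○●●
○○○○○○
○○○○○○
○○○○○○
9) ○○○○●○
●○●●○●
●○○●○○
○○○○●●
○○○○○○
○○○○○○
○○○○○○
10) ○○○●●●
●●●●○●
●●●●○○
○○○○●●
○○○○○○
○○○○○○
○○○○○○
11) ○●○●○●
○○○○○○
○○○○○○
●●●●●●
○○○○○○
○○○○○○
○○○○●○
12) ○○○○●○
○○○○○○
●●●●●●
●●●●●●
●●●●●●
○○○○○○
○○○○●○
13) ○○○○○○
●●●○○○
○○○○○○
○○○○○○
○○○○○○
●●●○○○
○○○○○○
14) ○●○○○○
○●○○○○
○●○○○○
○○○○○○
○●○○○○
○●○○○○
○●○○○○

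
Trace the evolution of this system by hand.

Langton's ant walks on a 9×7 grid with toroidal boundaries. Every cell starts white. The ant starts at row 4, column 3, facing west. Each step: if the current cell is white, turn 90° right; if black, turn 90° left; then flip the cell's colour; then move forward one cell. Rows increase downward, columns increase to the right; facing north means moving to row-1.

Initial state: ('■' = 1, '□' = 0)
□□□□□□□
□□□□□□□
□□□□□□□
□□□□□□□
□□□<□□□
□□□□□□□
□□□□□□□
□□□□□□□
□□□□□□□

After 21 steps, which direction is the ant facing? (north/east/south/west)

south

step 0: □□□□□□□
□□□□□□□
□□□□□□□
□□□□□□□
□□□<□□□
□□□□□□□
□□□□□□□
□□□□□□□
□□□□□□□
step 1: □□□□□□□
□□□□□□□
□□□□□□□
□□□^□□□
□□□■□□□
□□□□□□□
□□□□□□□
□□□□□□□
□□□□□□□
step 2: □□□□□□□
□□□□□□□
□□□□□□□
□□□■>□□
□□□■□□□
□□□□□□□
□□□□□□□
□□□□□□□
□□□□□□□
step 3: □□□□□□□
□□□□□□□
□□□□□□□
□□□■■□□
□□□■v□□
□□□□□□□
□□□□□□□
□□□□□□□
□□□□□□□
step 4: □□□□□□□
□□□□□□□
□□□□□□□
□□□■■□□
□□□<■□□
□□□□□□□
□□□□□□□
□□□□□□□
□□□□□□□
step 5: □□□□□□□
□□□□□□□
□□□□□□□
□□□■■□□
□□□□■□□
□□□v□□□
□□□□□□□
□□□□□□□
□□□□□□□
step 6: □□□□□□□
□□□□□□□
□□□□□□□
□□□■■□□
□□□□■□□
□□<■□□□
□□□□□□□
□□□□□□□
□□□□□□□
step 7: □□□□□□□
□□□□□□□
□□□□□□□
□□□■■□□
□□^□■□□
□□■■□□□
□□□□□□□
□□□□□□□
□□□□□□□
step 8: □□□□□□□
□□□□□□□
□□□□□□□
□□□■■□□
□□■>■□□
□□■■□□□
□□□□□□□
□□□□□□□
□□□□□□□
step 9: □□□□□□□
□□□□□□□
□□□□□□□
□□□■■□□
□□■■■□□
□□■v□□□
□□□□□□□
□□□□□□□
□□□□□□□
step 10: □□□□□□□
□□□□□□□
□□□□□□□
□□□■■□□
□□■■■□□
□□■□>□□
□□□□□□□
□□□□□□□
□□□□□□□
step 11: □□□□□□□
□□□□□□□
□□□□□□□
□□□■■□□
□□■■■□□
□□■□■□□
□□□□v□□
□□□□□□□
□□□□□□□
step 12: □□□□□□□
□□□□□□□
□□□□□□□
□□□■■□□
□□■■■□□
□□■□■□□
□□□<■□□
□□□□□□□
□□□□□□□
step 13: □□□□□□□
□□□□□□□
□□□□□□□
□□□■■□□
□□■■■□□
□□■^■□□
□□□■■□□
□□□□□□□
□□□□□□□
step 14: □□□□□□□
□□□□□□□
□□□□□□□
□□□■■□□
□□■■■□□
□□■■>□□
□□□■■□□
□□□□□□□
□□□□□□□
step 15: □□□□□□□
□□□□□□□
□□□□□□□
□□□■■□□
□□■■^□□
□□■■□□□
□□□■■□□
□□□□□□□
□□□□□□□
step 16: □□□□□□□
□□□□□□□
□□□□□□□
□□□■■□□
□□■<□□□
□□■■□□□
□□□■■□□
□□□□□□□
□□□□□□□
step 17: □□□□□□□
□□□□□□□
□□□□□□□
□□□■■□□
□□■□□□□
□□■v□□□
□□□■■□□
□□□□□□□
□□□□□□□
step 18: □□□□□□□
□□□□□□□
□□□□□□□
□□□■■□□
□□■□□□□
□□■□>□□
□□□■■□□
□□□□□□□
□□□□□□□
step 19: □□□□□□□
□□□□□□□
□□□□□□□
□□□■■□□
□□■□□□□
□□■□■□□
□□□■v□□
□□□□□□□
□□□□□□□
step 20: □□□□□□□
□□□□□□□
□□□□□□□
□□□■■□□
□□■□□□□
□□■□■□□
□□□■□>□
□□□□□□□
□□□□□□□
step 21: □□□□□□□
□□□□□□□
□□□□□□□
□□□■■□□
□□■□□□□
□□■□■□□
□□□■□■□
□□□□□v□
□□□□□□□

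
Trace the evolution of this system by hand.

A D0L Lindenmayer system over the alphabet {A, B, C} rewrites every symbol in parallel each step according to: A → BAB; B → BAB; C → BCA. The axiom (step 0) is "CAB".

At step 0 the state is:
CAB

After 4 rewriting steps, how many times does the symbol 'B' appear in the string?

k=0  CAB
k=1  BCABABBAB
k=2  BABBCABABBABBABBABBABBABBAB
k=3  BABBABBABBABBCABABBABBABBABBABBABBABBABBABBABBABBABBABBABBABBABBABBABBABBABBABBAB
k=4  BABBABBABBABBABBABBABBABBABBABBABBABBABBCABABBABBABBABBABB…BBABBABBABBABBABBABBABBABBABBABBABBABBABBABBABBABBABBABBAB  (len 243)

161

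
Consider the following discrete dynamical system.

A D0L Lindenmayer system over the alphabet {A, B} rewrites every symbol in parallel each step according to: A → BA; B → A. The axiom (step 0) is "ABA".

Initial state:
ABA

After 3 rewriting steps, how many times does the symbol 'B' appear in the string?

5

0) ABA
1) BAABA
2) ABABAABA
3) BAABAABABAABA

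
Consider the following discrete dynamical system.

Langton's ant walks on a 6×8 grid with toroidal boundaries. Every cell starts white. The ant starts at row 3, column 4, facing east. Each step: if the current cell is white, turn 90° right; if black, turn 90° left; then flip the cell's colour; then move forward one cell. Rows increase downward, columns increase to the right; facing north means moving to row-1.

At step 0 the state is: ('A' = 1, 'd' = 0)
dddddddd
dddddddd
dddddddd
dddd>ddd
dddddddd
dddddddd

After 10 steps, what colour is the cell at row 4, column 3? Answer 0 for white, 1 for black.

1

k=0  dddddddd
dddddddd
dddddddd
dddd>ddd
dddddddd
dddddddd
k=1  dddddddd
dddddddd
dddddddd
ddddAddd
ddddvddd
dddddddd
k=2  dddddddd
dddddddd
dddddddd
ddddAddd
ddd<Addd
dddddddd
k=3  dddddddd
dddddddd
dddddddd
ddd^Addd
dddAAddd
dddddddd
k=4  dddddddd
dddddddd
dddddddd
dddA>ddd
dddAAddd
dddddddd
k=5  dddddddd
dddddddd
dddd^ddd
dddAdddd
dddAAddd
dddddddd
k=6  dddddddd
dddddddd
ddddA>dd
dddAdddd
dddAAddd
dddddddd
k=7  dddddddd
dddddddd
ddddAAdd
dddAdvdd
dddAAddd
dddddddd
k=8  dddddddd
dddddddd
ddddAAdd
dddA<Add
dddAAddd
dddddddd
k=9  dddddddd
dddddddd
dddd^Add
dddAAAdd
dddAAddd
dddddddd
k=10  dddddddd
dddddddd
ddd<dAdd
dddAAAdd
dddAAddd
dddddddd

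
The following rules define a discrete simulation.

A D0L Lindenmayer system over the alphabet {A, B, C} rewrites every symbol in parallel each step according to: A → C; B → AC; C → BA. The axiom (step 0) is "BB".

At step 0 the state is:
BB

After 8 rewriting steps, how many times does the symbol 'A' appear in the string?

42

0) BB
1) ACAC
2) CBACBA
3) BAACCBAACC
4) ACCCBABAACCCBABA
5) CBABABAACCACCCBABABAACCACC
6) BAACCACCACCCBABACBABABAACCACCACCCBABACBABA
7) ACCCBABACBABACBABABAACCACCBAACCACCACCCBABACBABACBABABAACCACCBAACCACC
8) CBABABAACCACCBAACCACCBAACCACCACCCBABACBABAACCCBABACBABACBABABAACCACCBAACCACCBAACCACCACCCBABACBABAACCCBABACBABA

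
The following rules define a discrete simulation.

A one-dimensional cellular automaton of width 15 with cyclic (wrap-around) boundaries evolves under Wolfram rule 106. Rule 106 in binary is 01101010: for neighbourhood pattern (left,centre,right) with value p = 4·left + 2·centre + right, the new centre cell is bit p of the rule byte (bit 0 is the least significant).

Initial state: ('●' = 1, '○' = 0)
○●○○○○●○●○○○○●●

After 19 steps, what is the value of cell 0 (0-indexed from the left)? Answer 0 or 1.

0

[0] ○●○○○○●○●○○○○●●
[1] ●○○○○●○●○○○○●●●
[2] ●○○○●○●○○○○●●○○
[3] ○○○●○●○○○○●●●○●
[4] ○○●○●○○○○●●○●●○
[5] ○●○●○○○○●●●●●●○
[6] ●○●○○○○●●○○○○●○
[7] ○●○○○○●●●○○○●○●
[8] ●○○○○●●○●○○●○●○
[9] ○○○○●●●●○○●○●○●
[10] ○○○●●○○●○●○●○●○
[11] ○○●●●○●○●○●○●○○
[12] ○●●○●●○●○●○●○○○
[13] ●●●●●●●○●○●○○○○
[14] ●○○○○○●●○●○○○○●
[15] ●○○○○●●●●○○○○●●
[16] ●○○○●●○○●○○○●●○
[17] ○○○●●●○●○○○●●●●
[18] ○○●●○●●○○○●●○○●
[19] ○●●●●●●○○●●●○●○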